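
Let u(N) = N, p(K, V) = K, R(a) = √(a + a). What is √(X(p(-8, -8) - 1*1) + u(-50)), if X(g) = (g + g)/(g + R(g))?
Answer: √2*√((72 - 25*I*√2)/(-3 + I*√2)) ≈ 0.055459 + 6.9546*I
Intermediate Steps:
R(a) = √2*√a (R(a) = √(2*a) = √2*√a)
X(g) = 2*g/(g + √2*√g) (X(g) = (g + g)/(g + √2*√g) = (2*g)/(g + √2*√g) = 2*g/(g + √2*√g))
√(X(p(-8, -8) - 1*1) + u(-50)) = √(2*(-8 - 1*1)/((-8 - 1*1) + √2*√(-8 - 1*1)) - 50) = √(2*(-8 - 1)/((-8 - 1) + √2*√(-8 - 1)) - 50) = √(2*(-9)/(-9 + √2*√(-9)) - 50) = √(2*(-9)/(-9 + √2*(3*I)) - 50) = √(2*(-9)/(-9 + 3*I*√2) - 50) = √(-18/(-9 + 3*I*√2) - 50) = √(-50 - 18/(-9 + 3*I*√2))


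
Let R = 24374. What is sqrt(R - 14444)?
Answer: sqrt(9930) ≈ 99.649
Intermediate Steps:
sqrt(R - 14444) = sqrt(24374 - 14444) = sqrt(9930)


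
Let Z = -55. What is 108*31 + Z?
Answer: 3293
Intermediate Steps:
108*31 + Z = 108*31 - 55 = 3348 - 55 = 3293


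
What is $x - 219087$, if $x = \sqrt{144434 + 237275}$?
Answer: $-219087 + \sqrt{381709} \approx -2.1847 \cdot 10^{5}$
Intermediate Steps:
$x = \sqrt{381709} \approx 617.83$
$x - 219087 = \sqrt{381709} - 219087 = -219087 + \sqrt{381709}$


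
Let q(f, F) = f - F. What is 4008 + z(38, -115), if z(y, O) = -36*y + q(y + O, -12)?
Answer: 2575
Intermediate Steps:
z(y, O) = 12 + O - 35*y (z(y, O) = -36*y + ((y + O) - 1*(-12)) = -36*y + ((O + y) + 12) = -36*y + (12 + O + y) = 12 + O - 35*y)
4008 + z(38, -115) = 4008 + (12 - 115 - 35*38) = 4008 + (12 - 115 - 1330) = 4008 - 1433 = 2575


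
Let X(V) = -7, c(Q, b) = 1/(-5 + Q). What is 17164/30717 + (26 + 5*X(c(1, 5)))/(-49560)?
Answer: 283641431/507444840 ≈ 0.55896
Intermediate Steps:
17164/30717 + (26 + 5*X(c(1, 5)))/(-49560) = 17164/30717 + (26 + 5*(-7))/(-49560) = 17164*(1/30717) + (26 - 35)*(-1/49560) = 17164/30717 - 9*(-1/49560) = 17164/30717 + 3/16520 = 283641431/507444840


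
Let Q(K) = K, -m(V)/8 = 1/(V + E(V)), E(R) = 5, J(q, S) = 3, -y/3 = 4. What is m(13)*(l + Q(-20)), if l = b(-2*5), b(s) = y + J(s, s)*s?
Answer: 248/9 ≈ 27.556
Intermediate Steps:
y = -12 (y = -3*4 = -12)
b(s) = -12 + 3*s
m(V) = -8/(5 + V) (m(V) = -8/(V + 5) = -8/(5 + V))
l = -42 (l = -12 + 3*(-2*5) = -12 + 3*(-10) = -12 - 30 = -42)
m(13)*(l + Q(-20)) = (-8/(5 + 13))*(-42 - 20) = -8/18*(-62) = -8*1/18*(-62) = -4/9*(-62) = 248/9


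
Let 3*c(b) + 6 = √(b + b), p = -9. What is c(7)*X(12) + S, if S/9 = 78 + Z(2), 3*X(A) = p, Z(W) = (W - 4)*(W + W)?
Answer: 636 - √14 ≈ 632.26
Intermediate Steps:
Z(W) = 2*W*(-4 + W) (Z(W) = (-4 + W)*(2*W) = 2*W*(-4 + W))
X(A) = -3 (X(A) = (⅓)*(-9) = -3)
c(b) = -2 + √2*√b/3 (c(b) = -2 + √(b + b)/3 = -2 + √(2*b)/3 = -2 + (√2*√b)/3 = -2 + √2*√b/3)
S = 630 (S = 9*(78 + 2*2*(-4 + 2)) = 9*(78 + 2*2*(-2)) = 9*(78 - 8) = 9*70 = 630)
c(7)*X(12) + S = (-2 + √2*√7/3)*(-3) + 630 = (-2 + √14/3)*(-3) + 630 = (6 - √14) + 630 = 636 - √14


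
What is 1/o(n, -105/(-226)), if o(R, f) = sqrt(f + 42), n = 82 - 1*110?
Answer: sqrt(2168922)/9597 ≈ 0.15346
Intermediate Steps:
n = -28 (n = 82 - 110 = -28)
o(R, f) = sqrt(42 + f)
1/o(n, -105/(-226)) = 1/(sqrt(42 - 105/(-226))) = 1/(sqrt(42 - 105*(-1/226))) = 1/(sqrt(42 + 105/226)) = 1/(sqrt(9597/226)) = 1/(sqrt(2168922)/226) = sqrt(2168922)/9597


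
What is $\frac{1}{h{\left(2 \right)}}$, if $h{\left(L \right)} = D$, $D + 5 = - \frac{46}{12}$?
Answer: $- \frac{6}{53} \approx -0.11321$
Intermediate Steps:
$D = - \frac{53}{6}$ ($D = -5 - \frac{46}{12} = -5 - \frac{23}{6} = - \frac{53}{6} \approx -8.8333$)
$h{\left(L \right)} = - \frac{53}{6}$
$\frac{1}{h{\left(2 \right)}} = \frac{1}{- \frac{53}{6}} = - \frac{6}{53}$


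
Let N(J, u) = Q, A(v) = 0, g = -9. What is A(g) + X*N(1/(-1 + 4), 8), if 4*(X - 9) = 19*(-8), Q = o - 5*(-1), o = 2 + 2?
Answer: -261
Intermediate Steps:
o = 4
Q = 9 (Q = 4 - 5*(-1) = 4 + 5 = 9)
X = -29 (X = 9 + (19*(-8))/4 = 9 + (1/4)*(-152) = 9 - 38 = -29)
N(J, u) = 9
A(g) + X*N(1/(-1 + 4), 8) = 0 - 29*9 = 0 - 261 = -261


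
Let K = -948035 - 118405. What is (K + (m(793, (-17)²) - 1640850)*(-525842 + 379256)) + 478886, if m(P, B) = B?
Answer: 240482687192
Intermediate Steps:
K = -1066440
(K + (m(793, (-17)²) - 1640850)*(-525842 + 379256)) + 478886 = (-1066440 + ((-17)² - 1640850)*(-525842 + 379256)) + 478886 = (-1066440 + (289 - 1640850)*(-146586)) + 478886 = (-1066440 - 1640561*(-146586)) + 478886 = (-1066440 + 240483274746) + 478886 = 240482208306 + 478886 = 240482687192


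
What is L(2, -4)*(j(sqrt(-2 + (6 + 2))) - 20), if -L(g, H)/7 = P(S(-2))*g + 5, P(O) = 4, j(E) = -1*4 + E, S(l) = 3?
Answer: 2184 - 91*sqrt(6) ≈ 1961.1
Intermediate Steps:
j(E) = -4 + E
L(g, H) = -35 - 28*g (L(g, H) = -7*(4*g + 5) = -7*(5 + 4*g) = -35 - 28*g)
L(2, -4)*(j(sqrt(-2 + (6 + 2))) - 20) = (-35 - 28*2)*((-4 + sqrt(-2 + (6 + 2))) - 20) = (-35 - 56)*((-4 + sqrt(-2 + 8)) - 20) = -91*((-4 + sqrt(6)) - 20) = -91*(-24 + sqrt(6)) = 2184 - 91*sqrt(6)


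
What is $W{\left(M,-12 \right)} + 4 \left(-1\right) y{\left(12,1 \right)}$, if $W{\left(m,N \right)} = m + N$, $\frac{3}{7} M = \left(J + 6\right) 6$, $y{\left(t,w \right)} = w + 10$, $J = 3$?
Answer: $70$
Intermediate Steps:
$y{\left(t,w \right)} = 10 + w$
$M = 126$ ($M = \frac{7 \left(3 + 6\right) 6}{3} = \frac{7 \cdot 9 \cdot 6}{3} = \frac{7}{3} \cdot 54 = 126$)
$W{\left(m,N \right)} = N + m$
$W{\left(M,-12 \right)} + 4 \left(-1\right) y{\left(12,1 \right)} = \left(-12 + 126\right) + 4 \left(-1\right) \left(10 + 1\right) = 114 - 44 = 70$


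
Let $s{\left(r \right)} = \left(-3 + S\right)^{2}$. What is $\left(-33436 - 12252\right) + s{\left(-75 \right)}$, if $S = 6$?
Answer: $-45679$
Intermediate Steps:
$s{\left(r \right)} = 9$ ($s{\left(r \right)} = \left(-3 + 6\right)^{2} = 3^{2} = 9$)
$\left(-33436 - 12252\right) + s{\left(-75 \right)} = \left(-33436 - 12252\right) + 9 = -45688 + 9 = -45679$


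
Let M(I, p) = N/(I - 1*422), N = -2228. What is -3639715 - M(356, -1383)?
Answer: -120111709/33 ≈ -3.6397e+6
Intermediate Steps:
M(I, p) = -2228/(-422 + I) (M(I, p) = -2228/(I - 1*422) = -2228/(I - 422) = -2228/(-422 + I))
-3639715 - M(356, -1383) = -3639715 - (-2228)/(-422 + 356) = -3639715 - (-2228)/(-66) = -3639715 - (-2228)*(-1)/66 = -3639715 - 1*1114/33 = -3639715 - 1114/33 = -120111709/33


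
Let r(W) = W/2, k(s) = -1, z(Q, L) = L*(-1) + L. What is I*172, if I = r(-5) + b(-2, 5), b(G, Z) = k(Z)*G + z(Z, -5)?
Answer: -86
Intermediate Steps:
z(Q, L) = 0 (z(Q, L) = -L + L = 0)
b(G, Z) = -G (b(G, Z) = -G + 0 = -G)
r(W) = W/2 (r(W) = W*(1/2) = W/2)
I = -1/2 (I = (1/2)*(-5) - 1*(-2) = -5/2 + 2 = -1/2 ≈ -0.50000)
I*172 = -1/2*172 = -86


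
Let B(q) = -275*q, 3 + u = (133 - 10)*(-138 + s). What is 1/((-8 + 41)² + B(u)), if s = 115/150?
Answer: 2/9287663 ≈ 2.1534e-7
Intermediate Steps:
s = 23/30 (s = 115*(1/150) = 23/30 ≈ 0.76667)
u = -168827/10 (u = -3 + (133 - 10)*(-138 + 23/30) = -3 + 123*(-4117/30) = -3 - 168797/10 = -168827/10 ≈ -16883.)
1/((-8 + 41)² + B(u)) = 1/((-8 + 41)² - 275*(-168827/10)) = 1/(33² + 9285485/2) = 1/(1089 + 9285485/2) = 1/(9287663/2) = 2/9287663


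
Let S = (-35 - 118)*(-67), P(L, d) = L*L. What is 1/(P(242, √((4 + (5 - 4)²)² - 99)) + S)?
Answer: 1/68815 ≈ 1.4532e-5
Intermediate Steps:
P(L, d) = L²
S = 10251 (S = -153*(-67) = 10251)
1/(P(242, √((4 + (5 - 4)²)² - 99)) + S) = 1/(242² + 10251) = 1/(58564 + 10251) = 1/68815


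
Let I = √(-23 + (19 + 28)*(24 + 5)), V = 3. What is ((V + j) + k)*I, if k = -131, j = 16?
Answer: -224*√335 ≈ -4099.9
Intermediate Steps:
I = 2*√335 (I = √(-23 + 47*29) = √(-23 + 1363) = √1340 = 2*√335 ≈ 36.606)
((V + j) + k)*I = ((3 + 16) - 131)*(2*√335) = (19 - 131)*(2*√335) = -224*√335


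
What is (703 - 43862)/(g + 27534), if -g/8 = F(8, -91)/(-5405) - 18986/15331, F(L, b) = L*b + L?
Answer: -715265949949/456462307690 ≈ -1.5670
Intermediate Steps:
F(L, b) = L + L*b
g = 146529616/16572811 (g = -8*((8*(1 - 91))/(-5405) - 18986/15331) = -8*((8*(-90))*(-1/5405) - 18986*1/15331) = -8*(-720*(-1/5405) - 18986/15331) = -8*(144/1081 - 18986/15331) = -8*(-18316202/16572811) = 146529616/16572811 ≈ 8.8416)
(703 - 43862)/(g + 27534) = (703 - 43862)/(146529616/16572811 + 27534) = -43159/456462307690/16572811 = -43159*16572811/456462307690 = -715265949949/456462307690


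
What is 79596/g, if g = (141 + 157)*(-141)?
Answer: -13266/7003 ≈ -1.8943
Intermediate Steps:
g = -42018 (g = 298*(-141) = -42018)
79596/g = 79596/(-42018) = 79596*(-1/42018) = -13266/7003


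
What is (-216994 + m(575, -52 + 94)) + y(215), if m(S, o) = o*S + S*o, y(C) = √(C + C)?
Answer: -168694 + √430 ≈ -1.6867e+5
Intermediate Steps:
y(C) = √2*√C (y(C) = √(2*C) = √2*√C)
m(S, o) = 2*S*o (m(S, o) = S*o + S*o = 2*S*o)
(-216994 + m(575, -52 + 94)) + y(215) = (-216994 + 2*575*(-52 + 94)) + √2*√215 = (-216994 + 2*575*42) + √430 = (-216994 + 48300) + √430 = -168694 + √430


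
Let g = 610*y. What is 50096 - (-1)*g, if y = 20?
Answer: 62296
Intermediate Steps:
g = 12200 (g = 610*20 = 12200)
50096 - (-1)*g = 50096 - (-1)*12200 = 50096 - 1*(-12200) = 50096 + 12200 = 62296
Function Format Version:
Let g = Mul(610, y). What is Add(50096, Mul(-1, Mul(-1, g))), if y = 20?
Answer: 62296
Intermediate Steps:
g = 12200 (g = Mul(610, 20) = 12200)
Add(50096, Mul(-1, Mul(-1, g))) = Add(50096, Mul(-1, Mul(-1, 12200))) = Add(50096, Mul(-1, -12200)) = Add(50096, 12200) = 62296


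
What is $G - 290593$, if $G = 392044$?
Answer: $101451$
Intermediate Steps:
$G - 290593 = 392044 - 290593 = 101451$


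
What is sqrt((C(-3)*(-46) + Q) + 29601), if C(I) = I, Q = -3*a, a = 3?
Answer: sqrt(29730) ≈ 172.42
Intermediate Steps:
Q = -9 (Q = -3*3 = -9)
sqrt((C(-3)*(-46) + Q) + 29601) = sqrt((-3*(-46) - 9) + 29601) = sqrt((138 - 9) + 29601) = sqrt(129 + 29601) = sqrt(29730)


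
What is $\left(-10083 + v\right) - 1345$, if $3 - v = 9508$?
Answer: $-20933$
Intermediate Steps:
$v = -9505$ ($v = 3 - 9508 = -9505$)
$\left(-10083 + v\right) - 1345 = \left(-10083 - 9505\right) - 1345 = -19588 - 1345 = -20933$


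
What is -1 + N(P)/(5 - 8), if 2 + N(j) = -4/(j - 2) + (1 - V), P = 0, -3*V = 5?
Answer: -17/9 ≈ -1.8889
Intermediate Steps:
V = -5/3 (V = -⅓*5 = -5/3 ≈ -1.6667)
N(j) = ⅔ - 4/(-2 + j) (N(j) = -2 + (-4/(j - 2) + (1 - 1*(-5/3))) = -2 + (-4/(-2 + j) + (1 + 5/3)) = -2 + (-4/(-2 + j) + 8/3) = -2 + (8/3 - 4/(-2 + j)) = ⅔ - 4/(-2 + j))
-1 + N(P)/(5 - 8) = -1 + (2*(-8 + 0)/(3*(-2 + 0)))/(5 - 8) = -1 + ((⅔)*(-8)/(-2))/(-3) = -1 - 2*(-1)*(-8)/(9*2) = -1 - ⅓*8/3 = -1 - 8/9 = -17/9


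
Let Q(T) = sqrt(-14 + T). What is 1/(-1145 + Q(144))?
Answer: -229/262179 - sqrt(130)/1310895 ≈ -0.00088215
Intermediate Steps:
1/(-1145 + Q(144)) = 1/(-1145 + sqrt(-14 + 144)) = 1/(-1145 + sqrt(130))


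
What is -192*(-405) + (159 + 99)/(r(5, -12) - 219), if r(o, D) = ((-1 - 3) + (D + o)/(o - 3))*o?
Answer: 13296788/171 ≈ 77759.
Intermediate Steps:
r(o, D) = o*(-4 + (D + o)/(-3 + o)) (r(o, D) = (-4 + (D + o)/(-3 + o))*o = o*(-4 + (D + o)/(-3 + o)))
-192*(-405) + (159 + 99)/(r(5, -12) - 219) = -192*(-405) + (159 + 99)/(5*(12 - 12 - 3*5)/(-3 + 5) - 219) = 77760 + 258/(5*(12 - 12 - 15)/2 - 219) = 77760 + 258/(5*(1/2)*(-15) - 219) = 77760 + 258/(-75/2 - 219) = 77760 + 258/(-513/2) = 77760 + 258*(-2/513) = 77760 - 172/171 = 13296788/171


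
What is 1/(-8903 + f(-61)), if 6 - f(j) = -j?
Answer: -1/8958 ≈ -0.00011163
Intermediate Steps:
f(j) = 6 + j (f(j) = 6 - (-1)*j = 6 + j)
1/(-8903 + f(-61)) = 1/(-8903 + (6 - 61)) = 1/(-8903 - 55) = 1/(-8958) = -1/8958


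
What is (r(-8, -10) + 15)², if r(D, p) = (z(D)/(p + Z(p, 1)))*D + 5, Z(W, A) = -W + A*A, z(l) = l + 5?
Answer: 1936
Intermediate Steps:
z(l) = 5 + l
Z(W, A) = A² - W (Z(W, A) = -W + A² = A² - W)
r(D, p) = 5 + D*(5 + D) (r(D, p) = ((5 + D)/(p + (1² - p)))*D + 5 = ((5 + D)/(p + (1 - p)))*D + 5 = ((5 + D)/1)*D + 5 = (1*(5 + D))*D + 5 = (5 + D)*D + 5 = D*(5 + D) + 5 = 5 + D*(5 + D))
(r(-8, -10) + 15)² = ((5 - 8*(5 - 8)) + 15)² = ((5 - 8*(-3)) + 15)² = ((5 + 24) + 15)² = (29 + 15)² = 44² = 1936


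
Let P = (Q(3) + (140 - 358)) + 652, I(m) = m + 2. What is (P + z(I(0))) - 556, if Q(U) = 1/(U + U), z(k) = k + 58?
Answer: -371/6 ≈ -61.833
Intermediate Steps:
I(m) = 2 + m
z(k) = 58 + k
Q(U) = 1/(2*U)
P = 2605/6 (P = ((½)/3 + (140 - 358)) + 652 = ((½)*(⅓) - 218) + 652 = (⅙ - 218) + 652 = -1307/6 + 652 = 2605/6 ≈ 434.17)
(P + z(I(0))) - 556 = (2605/6 + (58 + (2 + 0))) - 556 = (2605/6 + (58 + 2)) - 556 = (2605/6 + 60) - 556 = 2965/6 - 556 = -371/6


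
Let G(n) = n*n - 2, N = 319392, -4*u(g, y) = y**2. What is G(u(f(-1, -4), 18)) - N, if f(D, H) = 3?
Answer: -312833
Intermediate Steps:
u(g, y) = -y**2/4
G(n) = -2 + n**2 (G(n) = n**2 - 2 = -2 + n**2)
G(u(f(-1, -4), 18)) - N = (-2 + (-1/4*18**2)**2) - 1*319392 = (-2 + (-1/4*324)**2) - 319392 = (-2 + (-81)**2) - 319392 = (-2 + 6561) - 319392 = 6559 - 319392 = -312833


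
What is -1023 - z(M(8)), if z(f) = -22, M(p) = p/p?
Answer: -1001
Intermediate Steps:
M(p) = 1
-1023 - z(M(8)) = -1023 - 1*(-22) = -1023 + 22 = -1001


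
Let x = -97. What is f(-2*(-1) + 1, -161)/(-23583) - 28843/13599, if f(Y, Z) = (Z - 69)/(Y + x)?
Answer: -10657057976/5024381733 ≈ -2.1211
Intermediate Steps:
f(Y, Z) = (-69 + Z)/(-97 + Y) (f(Y, Z) = (Z - 69)/(Y - 97) = (-69 + Z)/(-97 + Y))
f(-2*(-1) + 1, -161)/(-23583) - 28843/13599 = ((-69 - 161)/(-97 + (-2*(-1) + 1)))/(-23583) - 28843/13599 = (-230/(-97 + (2 + 1)))*(-1/23583) - 28843*1/13599 = (-230/(-97 + 3))*(-1/23583) - 28843/13599 = (-230/(-94))*(-1/23583) - 28843/13599 = -1/94*(-230)*(-1/23583) - 28843/13599 = (115/47)*(-1/23583) - 28843/13599 = -115/1108401 - 28843/13599 = -10657057976/5024381733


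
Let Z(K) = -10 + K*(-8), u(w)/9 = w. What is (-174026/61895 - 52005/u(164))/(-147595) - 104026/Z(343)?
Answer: 77926635893976503/2063027423135700 ≈ 37.773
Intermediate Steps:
u(w) = 9*w
Z(K) = -10 - 8*K
(-174026/61895 - 52005/u(164))/(-147595) - 104026/Z(343) = (-174026/61895 - 52005/(9*164))/(-147595) - 104026/(-10 - 8*343) = (-174026*1/61895 - 52005/1476)*(-1/147595) - 104026/(-10 - 2744) = (-174026/61895 - 52005*1/1476)*(-1/147595) - 104026/(-2754) = (-174026/61895 - 17335/492)*(-1/147595) - 104026*(-1/2754) = -1158570617/30452340*(-1/147595) + 52013/1377 = 1158570617/4494613122300 + 52013/1377 = 77926635893976503/2063027423135700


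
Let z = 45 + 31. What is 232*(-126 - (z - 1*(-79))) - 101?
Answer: -65293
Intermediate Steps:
z = 76
232*(-126 - (z - 1*(-79))) - 101 = 232*(-126 - (76 - 1*(-79))) - 101 = 232*(-126 - (76 + 79)) - 101 = 232*(-126 - 1*155) - 101 = 232*(-126 - 155) - 101 = 232*(-281) - 101 = -65192 - 101 = -65293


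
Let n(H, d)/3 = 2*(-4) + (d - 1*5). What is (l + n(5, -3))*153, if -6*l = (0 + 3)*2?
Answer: -7497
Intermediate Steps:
l = -1 (l = -(0 + 3)*2/6 = -2/2 = -⅙*6 = -1)
n(H, d) = -39 + 3*d (n(H, d) = 3*(2*(-4) + (d - 1*5)) = 3*(-8 + (d - 5)) = 3*(-8 + (-5 + d)) = 3*(-13 + d) = -39 + 3*d)
(l + n(5, -3))*153 = (-1 + (-39 + 3*(-3)))*153 = (-1 + (-39 - 9))*153 = (-1 - 48)*153 = -49*153 = -7497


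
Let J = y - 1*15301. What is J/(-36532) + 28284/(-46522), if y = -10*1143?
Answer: 105154247/849770852 ≈ 0.12374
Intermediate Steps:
y = -11430
J = -26731 (J = -11430 - 1*15301 = -11430 - 15301 = -26731)
J/(-36532) + 28284/(-46522) = -26731/(-36532) + 28284/(-46522) = -26731*(-1/36532) + 28284*(-1/46522) = 26731/36532 - 14142/23261 = 105154247/849770852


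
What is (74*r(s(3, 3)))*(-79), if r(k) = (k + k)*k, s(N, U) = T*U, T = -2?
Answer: -420912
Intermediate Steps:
s(N, U) = -2*U
r(k) = 2*k**2 (r(k) = (2*k)*k = 2*k**2)
(74*r(s(3, 3)))*(-79) = (74*(2*(-2*3)**2))*(-79) = (74*(2*(-6)**2))*(-79) = (74*(2*36))*(-79) = (74*72)*(-79) = 5328*(-79) = -420912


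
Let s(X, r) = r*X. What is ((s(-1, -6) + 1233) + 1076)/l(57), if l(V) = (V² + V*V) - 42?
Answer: 2315/6456 ≈ 0.35858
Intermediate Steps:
s(X, r) = X*r
l(V) = -42 + 2*V² (l(V) = (V² + V²) - 42 = 2*V² - 42 = -42 + 2*V²)
((s(-1, -6) + 1233) + 1076)/l(57) = ((-1*(-6) + 1233) + 1076)/(-42 + 2*57²) = ((6 + 1233) + 1076)/(-42 + 2*3249) = (1239 + 1076)/(-42 + 6498) = 2315/6456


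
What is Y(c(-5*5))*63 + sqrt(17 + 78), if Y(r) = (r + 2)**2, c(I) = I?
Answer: 33327 + sqrt(95) ≈ 33337.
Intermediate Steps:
Y(r) = (2 + r)**2
Y(c(-5*5))*63 + sqrt(17 + 78) = (2 - 5*5)**2*63 + sqrt(17 + 78) = (2 - 25)**2*63 + sqrt(95) = (-23)**2*63 + sqrt(95) = 529*63 + sqrt(95) = 33327 + sqrt(95)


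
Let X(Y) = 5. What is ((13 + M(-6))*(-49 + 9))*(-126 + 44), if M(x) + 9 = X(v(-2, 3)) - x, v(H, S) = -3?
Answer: 49200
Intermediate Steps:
M(x) = -4 - x (M(x) = -9 + (5 - x) = -4 - x)
((13 + M(-6))*(-49 + 9))*(-126 + 44) = ((13 + (-4 - 1*(-6)))*(-49 + 9))*(-126 + 44) = ((13 + (-4 + 6))*(-40))*(-82) = ((13 + 2)*(-40))*(-82) = (15*(-40))*(-82) = -600*(-82) = 49200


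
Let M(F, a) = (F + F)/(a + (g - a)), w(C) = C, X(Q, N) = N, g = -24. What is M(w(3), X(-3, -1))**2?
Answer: 1/16 ≈ 0.062500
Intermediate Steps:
M(F, a) = -F/12 (M(F, a) = (F + F)/(a + (-24 - a)) = (2*F)/(-24) = (2*F)*(-1/24) = -F/12)
M(w(3), X(-3, -1))**2 = (-1/12*3)**2 = (-1/4)**2 = 1/16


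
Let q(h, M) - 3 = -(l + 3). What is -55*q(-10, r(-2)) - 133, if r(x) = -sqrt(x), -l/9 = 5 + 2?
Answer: -3598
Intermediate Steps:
l = -63 (l = -9*(5 + 2) = -9*7 = -63)
q(h, M) = 63 (q(h, M) = 3 - (-63 + 3) = 3 - 1*(-60) = 3 + 60 = 63)
-55*q(-10, r(-2)) - 133 = -55*63 - 133 = -3465 - 133 = -3598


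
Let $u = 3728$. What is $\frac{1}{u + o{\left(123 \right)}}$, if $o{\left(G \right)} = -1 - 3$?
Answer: $\frac{1}{3724} \approx 0.00026853$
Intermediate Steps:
$o{\left(G \right)} = -4$ ($o{\left(G \right)} = -1 - 3 = -4$)
$\frac{1}{u + o{\left(123 \right)}} = \frac{1}{3728 - 4} = \frac{1}{3724}$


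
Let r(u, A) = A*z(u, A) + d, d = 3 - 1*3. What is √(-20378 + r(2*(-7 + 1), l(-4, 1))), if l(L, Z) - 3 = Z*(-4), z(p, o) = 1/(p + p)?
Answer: I*√2934426/12 ≈ 142.75*I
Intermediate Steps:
z(p, o) = 1/(2*p)
d = 0 (d = 3 - 3 = 0)
l(L, Z) = 3 - 4*Z (l(L, Z) = 3 + Z*(-4) = 3 - 4*Z)
r(u, A) = A/(2*u) (r(u, A) = A*(1/(2*u)) + 0 = A/(2*u) + 0 = A/(2*u))
√(-20378 + r(2*(-7 + 1), l(-4, 1))) = √(-20378 + (3 - 4*1)/(2*((2*(-7 + 1))))) = √(-20378 + (3 - 4)/(2*((2*(-6))))) = √(-20378 + (½)*(-1)/(-12)) = √(-20378 + (½)*(-1)*(-1/12)) = √(-20378 + 1/24) = √(-489071/24) = I*√2934426/12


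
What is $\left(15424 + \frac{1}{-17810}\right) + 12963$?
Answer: $\frac{505572469}{17810} \approx 28387.0$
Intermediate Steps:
$\left(15424 + \frac{1}{-17810}\right) + 12963 = \left(15424 - \frac{1}{17810}\right) + 12963 = \frac{274701439}{17810} + 12963 = \frac{505572469}{17810}$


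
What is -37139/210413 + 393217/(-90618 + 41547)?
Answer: -7687310590/938652393 ≈ -8.1897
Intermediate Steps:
-37139/210413 + 393217/(-90618 + 41547) = -37139*1/210413 + 393217/(-49071) = -37139/210413 + 393217*(-1/49071) = -37139/210413 - 35747/4461 = -7687310590/938652393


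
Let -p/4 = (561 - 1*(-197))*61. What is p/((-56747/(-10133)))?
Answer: -1874118616/56747 ≈ -33026.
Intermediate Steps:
p = -184952 (p = -4*(561 - 1*(-197))*61 = -4*(561 + 197)*61 = -3032*61 = -4*46238 = -184952)
p/((-56747/(-10133))) = -184952/((-56747/(-10133))) = -184952/((-56747*(-1/10133))) = -184952/56747/10133 = -184952*10133/56747 = -1874118616/56747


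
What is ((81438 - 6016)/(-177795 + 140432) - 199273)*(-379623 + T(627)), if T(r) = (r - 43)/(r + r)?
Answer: 590735225453200803/7808867 ≈ 7.5649e+10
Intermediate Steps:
T(r) = (-43 + r)/(2*r) (T(r) = (-43 + r)/((2*r)) = (-43 + r)*(1/(2*r)) = (-43 + r)/(2*r))
((81438 - 6016)/(-177795 + 140432) - 199273)*(-379623 + T(627)) = ((81438 - 6016)/(-177795 + 140432) - 199273)*(-379623 + (½)*(-43 + 627)/627) = (75422/(-37363) - 199273)*(-379623 + (½)*(1/627)*584) = (75422*(-1/37363) - 199273)*(-379623 + 292/627) = (-75422/37363 - 199273)*(-238023329/627) = -7445512521/37363*(-238023329/627) = 590735225453200803/7808867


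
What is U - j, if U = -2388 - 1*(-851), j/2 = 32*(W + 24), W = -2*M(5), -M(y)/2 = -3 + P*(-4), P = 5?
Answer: 2815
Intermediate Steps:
M(y) = 46 (M(y) = -2*(-3 + 5*(-4)) = -2*(-3 - 20) = -2*(-23) = 46)
W = -92 (W = -2*46 = -92)
j = -4352 (j = 2*(32*(-92 + 24)) = 2*(32*(-68)) = 2*(-2176) = -4352)
U = -1537 (U = -2388 + 851 = -1537)
U - j = -1537 - 1*(-4352) = -1537 + 4352 = 2815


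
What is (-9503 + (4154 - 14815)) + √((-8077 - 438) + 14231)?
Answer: -20164 + 2*√1429 ≈ -20088.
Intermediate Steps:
(-9503 + (4154 - 14815)) + √((-8077 - 438) + 14231) = (-9503 - 10661) + √(-8515 + 14231) = -20164 + √5716 = -20164 + 2*√1429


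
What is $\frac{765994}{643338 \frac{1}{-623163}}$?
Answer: $- \frac{79556519837}{107223} \approx -7.4197 \cdot 10^{5}$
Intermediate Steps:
$\frac{765994}{643338 \frac{1}{-623163}} = \frac{765994}{643338 \left(- \frac{1}{623163}\right)} = \frac{765994}{- \frac{214446}{207721}} = 765994 \left(- \frac{207721}{214446}\right) = - \frac{79556519837}{107223}$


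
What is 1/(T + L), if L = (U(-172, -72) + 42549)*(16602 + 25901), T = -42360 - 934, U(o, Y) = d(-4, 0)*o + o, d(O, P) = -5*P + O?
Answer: 1/1830348401 ≈ 5.4634e-10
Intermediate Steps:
d(O, P) = O - 5*P
U(o, Y) = -3*o (U(o, Y) = (-4 - 5*0)*o + o = (-4 + 0)*o + o = -4*o + o = -3*o)
T = -43294
L = 1830391695 (L = (-3*(-172) + 42549)*(16602 + 25901) = (516 + 42549)*42503 = 43065*42503 = 1830391695)
1/(T + L) = 1/(-43294 + 1830391695) = 1/1830348401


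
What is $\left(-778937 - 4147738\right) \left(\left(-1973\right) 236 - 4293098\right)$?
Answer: $23444696416050$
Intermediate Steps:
$\left(-778937 - 4147738\right) \left(\left(-1973\right) 236 - 4293098\right) = - 4926675 \left(-465628 - 4293098\right) = \left(-4926675\right) \left(-4758726\right) = 23444696416050$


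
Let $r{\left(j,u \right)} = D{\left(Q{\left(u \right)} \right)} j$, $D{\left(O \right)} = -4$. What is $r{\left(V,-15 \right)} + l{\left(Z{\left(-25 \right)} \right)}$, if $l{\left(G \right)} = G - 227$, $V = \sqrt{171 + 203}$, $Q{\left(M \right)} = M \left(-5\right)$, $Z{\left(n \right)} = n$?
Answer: $-252 - 4 \sqrt{374} \approx -329.36$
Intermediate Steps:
$Q{\left(M \right)} = - 5 M$
$V = \sqrt{374} \approx 19.339$
$l{\left(G \right)} = -227 + G$
$r{\left(j,u \right)} = - 4 j$
$r{\left(V,-15 \right)} + l{\left(Z{\left(-25 \right)} \right)} = - 4 \sqrt{374} - 252 = -252 - 4 \sqrt{374}$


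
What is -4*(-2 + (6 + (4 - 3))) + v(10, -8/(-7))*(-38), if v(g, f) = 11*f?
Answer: -3484/7 ≈ -497.71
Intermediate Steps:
-4*(-2 + (6 + (4 - 3))) + v(10, -8/(-7))*(-38) = -4*(-2 + (6 + (4 - 3))) + (11*(-8/(-7)))*(-38) = -4*(-2 + (6 + 1)) + (11*(-8*(-1/7)))*(-38) = -4*(-2 + 7) + (11*(8/7))*(-38) = -4*5 + (88/7)*(-38) = -20 - 3344/7 = -3484/7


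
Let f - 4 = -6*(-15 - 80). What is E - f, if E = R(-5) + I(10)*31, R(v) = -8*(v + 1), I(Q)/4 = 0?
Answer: -542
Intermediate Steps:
I(Q) = 0 (I(Q) = 4*0 = 0)
R(v) = -8 - 8*v (R(v) = -8*(1 + v) = -8 - 8*v)
f = 574 (f = 4 - 6*(-15 - 80) = 4 - 6*(-95) = 4 + 570 = 574)
E = 32 (E = (-8 - 8*(-5)) + 0*31 = (-8 + 40) + 0 = 32 + 0 = 32)
E - f = 32 - 1*574 = 32 - 574 = -542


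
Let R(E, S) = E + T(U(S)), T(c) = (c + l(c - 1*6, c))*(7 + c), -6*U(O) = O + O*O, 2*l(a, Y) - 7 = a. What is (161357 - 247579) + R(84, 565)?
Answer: 4260396088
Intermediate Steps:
l(a, Y) = 7/2 + a/2
U(O) = -O/6 - O²/6 (U(O) = -(O + O*O)/6 = -(O + O²)/6 = -O/6 - O²/6)
T(c) = (½ + 3*c/2)*(7 + c) (T(c) = (c + (7/2 + (c - 1*6)/2))*(7 + c) = (c + (7/2 + (c - 6)/2))*(7 + c) = (c + (7/2 + (-6 + c)/2))*(7 + c) = (c + (7/2 + (-3 + c/2)))*(7 + c) = (c + (½ + c/2))*(7 + c) = (½ + 3*c/2)*(7 + c))
R(E, S) = 7/2 + E - 11*S*(1 + S)/6 + S²*(1 + S)²/24 (R(E, S) = E + (7/2 + 11*(-S*(1 + S)/6) + 3*(-S*(1 + S)/6)²/2) = E + (7/2 - 11*S*(1 + S)/6 + 3*(S²*(1 + S)²/36)/2) = E + (7/2 - 11*S*(1 + S)/6 + S²*(1 + S)²/24) = 7/2 + E - 11*S*(1 + S)/6 + S²*(1 + S)²/24)
(161357 - 247579) + R(84, 565) = (161357 - 247579) + (7/2 + 84 - 43/24*565² - 11/6*565 + (1/12)*565³ + (1/24)*565⁴) = -86222 + (7/2 + 84 - 43/24*319225 - 6215/6 + (1/12)*180362125 + (1/24)*101904600625) = -86222 + (7/2 + 84 - 13726675/24 - 6215/6 + 180362125/12 + 101904600625/24) = -86222 + 4260482310 = 4260396088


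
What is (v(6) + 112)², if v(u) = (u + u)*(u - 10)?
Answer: 4096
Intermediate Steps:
v(u) = 2*u*(-10 + u) (v(u) = (2*u)*(-10 + u) = 2*u*(-10 + u))
(v(6) + 112)² = (2*6*(-10 + 6) + 112)² = (2*6*(-4) + 112)² = (-48 + 112)² = 64² = 4096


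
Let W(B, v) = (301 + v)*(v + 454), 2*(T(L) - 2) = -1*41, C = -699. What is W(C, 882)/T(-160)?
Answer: -3160976/37 ≈ -85432.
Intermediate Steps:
T(L) = -37/2 (T(L) = 2 + (-1*41)/2 = 2 + (½)*(-41) = 2 - 41/2 = -37/2)
W(B, v) = (301 + v)*(454 + v)
W(C, 882)/T(-160) = (136654 + 882² + 755*882)/(-37/2) = (136654 + 777924 + 665910)*(-2/37) = 1580488*(-2/37) = -3160976/37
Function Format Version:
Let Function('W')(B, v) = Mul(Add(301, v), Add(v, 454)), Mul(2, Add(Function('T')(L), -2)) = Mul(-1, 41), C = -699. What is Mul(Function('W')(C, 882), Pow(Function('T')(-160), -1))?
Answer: Rational(-3160976, 37) ≈ -85432.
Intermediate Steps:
Function('T')(L) = Rational(-37, 2) (Function('T')(L) = Add(2, Mul(Rational(1, 2), Mul(-1, 41))) = Add(2, Mul(Rational(1, 2), -41)) = Add(2, Rational(-41, 2)) = Rational(-37, 2))
Function('W')(B, v) = Mul(Add(301, v), Add(454, v))
Mul(Function('W')(C, 882), Pow(Function('T')(-160), -1)) = Mul(Add(136654, Pow(882, 2), Mul(755, 882)), Pow(Rational(-37, 2), -1)) = Mul(Add(136654, 777924, 665910), Rational(-2, 37)) = Mul(1580488, Rational(-2, 37)) = Rational(-3160976, 37)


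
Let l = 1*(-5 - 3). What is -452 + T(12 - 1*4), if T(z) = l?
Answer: -460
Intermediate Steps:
l = -8 (l = 1*(-8) = -8)
T(z) = -8
-452 + T(12 - 1*4) = -452 - 8 = -460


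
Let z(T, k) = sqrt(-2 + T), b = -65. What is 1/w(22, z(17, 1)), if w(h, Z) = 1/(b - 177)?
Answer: -242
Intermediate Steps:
w(h, Z) = -1/242 (w(h, Z) = 1/(-65 - 177) = 1/(-242) = -1/242)
1/w(22, z(17, 1)) = 1/(-1/242) = -242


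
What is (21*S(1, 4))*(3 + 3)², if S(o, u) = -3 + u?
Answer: 756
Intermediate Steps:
(21*S(1, 4))*(3 + 3)² = (21*(-3 + 4))*(3 + 3)² = (21*1)*6² = 21*36 = 756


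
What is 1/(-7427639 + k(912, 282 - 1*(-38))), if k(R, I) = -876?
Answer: -1/7428515 ≈ -1.3462e-7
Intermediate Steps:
1/(-7427639 + k(912, 282 - 1*(-38))) = 1/(-7427639 - 876) = 1/(-7428515) = -1/7428515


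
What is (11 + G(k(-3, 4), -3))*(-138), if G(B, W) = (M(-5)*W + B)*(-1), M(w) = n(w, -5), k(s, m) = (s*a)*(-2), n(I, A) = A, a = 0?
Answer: 552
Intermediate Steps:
k(s, m) = 0 (k(s, m) = (s*0)*(-2) = 0*(-2) = 0)
M(w) = -5
G(B, W) = -B + 5*W (G(B, W) = (-5*W + B)*(-1) = (B - 5*W)*(-1) = -B + 5*W)
(11 + G(k(-3, 4), -3))*(-138) = (11 + (-1*0 + 5*(-3)))*(-138) = (11 + (0 - 15))*(-138) = (11 - 15)*(-138) = -4*(-138) = 552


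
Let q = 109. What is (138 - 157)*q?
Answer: -2071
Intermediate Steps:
(138 - 157)*q = (138 - 157)*109 = -19*109 = -2071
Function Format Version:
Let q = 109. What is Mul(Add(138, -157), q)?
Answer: -2071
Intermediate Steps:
Mul(Add(138, -157), q) = Mul(Add(138, -157), 109) = Mul(-19, 109) = -2071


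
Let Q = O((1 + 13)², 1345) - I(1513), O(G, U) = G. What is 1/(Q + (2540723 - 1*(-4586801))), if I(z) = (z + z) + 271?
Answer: 1/7124423 ≈ 1.4036e-7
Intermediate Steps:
I(z) = 271 + 2*z (I(z) = 2*z + 271 = 271 + 2*z)
Q = -3101 (Q = (1 + 13)² - (271 + 2*1513) = 14² - (271 + 3026) = 196 - 1*3297 = 196 - 3297 = -3101)
1/(Q + (2540723 - 1*(-4586801))) = 1/(-3101 + (2540723 - 1*(-4586801))) = 1/(-3101 + (2540723 + 4586801)) = 1/(-3101 + 7127524) = 1/7124423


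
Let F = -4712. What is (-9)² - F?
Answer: 4793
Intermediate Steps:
(-9)² - F = (-9)² - 1*(-4712) = 81 + 4712 = 4793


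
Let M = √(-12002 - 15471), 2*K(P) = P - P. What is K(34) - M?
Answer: -I*√27473 ≈ -165.75*I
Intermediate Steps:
K(P) = 0 (K(P) = (P - P)/2 = (½)*0 = 0)
M = I*√27473 (M = √(-27473) = I*√27473 ≈ 165.75*I)
K(34) - M = 0 - I*√27473 = -I*√27473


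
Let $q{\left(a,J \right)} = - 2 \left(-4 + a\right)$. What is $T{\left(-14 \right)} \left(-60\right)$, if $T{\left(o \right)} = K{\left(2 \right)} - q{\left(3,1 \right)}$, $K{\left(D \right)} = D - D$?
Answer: $120$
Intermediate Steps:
$K{\left(D \right)} = 0$
$q{\left(a,J \right)} = 8 - 2 a$
$T{\left(o \right)} = -2$ ($T{\left(o \right)} = 0 - \left(8 - 6\right) = 0 - 2 = -2$)
$T{\left(-14 \right)} \left(-60\right) = \left(-2\right) \left(-60\right) = 120$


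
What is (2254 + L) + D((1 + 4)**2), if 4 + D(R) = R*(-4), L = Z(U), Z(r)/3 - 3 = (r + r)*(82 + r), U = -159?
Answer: 75617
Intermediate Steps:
Z(r) = 9 + 6*r*(82 + r) (Z(r) = 9 + 3*((r + r)*(82 + r)) = 9 + 3*((2*r)*(82 + r)) = 9 + 3*(2*r*(82 + r)) = 9 + 6*r*(82 + r))
L = 73467 (L = 9 + 6*(-159)**2 + 492*(-159) = 9 + 6*25281 - 78228 = 9 + 151686 - 78228 = 73467)
D(R) = -4 - 4*R (D(R) = -4 + R*(-4) = -4 - 4*R)
(2254 + L) + D((1 + 4)**2) = (2254 + 73467) + (-4 - 4*(1 + 4)**2) = 75721 + (-4 - 4*5**2) = 75721 + (-4 - 4*25) = 75721 + (-4 - 100) = 75721 - 104 = 75617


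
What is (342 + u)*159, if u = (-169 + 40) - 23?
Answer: 30210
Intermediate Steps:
u = -152 (u = -129 - 23 = -152)
(342 + u)*159 = (342 - 152)*159 = 190*159 = 30210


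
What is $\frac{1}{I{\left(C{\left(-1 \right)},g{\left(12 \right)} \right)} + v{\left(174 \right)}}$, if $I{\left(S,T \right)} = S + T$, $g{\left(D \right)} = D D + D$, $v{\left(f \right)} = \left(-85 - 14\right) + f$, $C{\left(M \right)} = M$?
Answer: $\frac{1}{230} \approx 0.0043478$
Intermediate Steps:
$v{\left(f \right)} = -99 + f$
$g{\left(D \right)} = D + D^{2}$ ($g{\left(D \right)} = D^{2} + D = D + D^{2}$)
$\frac{1}{I{\left(C{\left(-1 \right)},g{\left(12 \right)} \right)} + v{\left(174 \right)}} = \frac{1}{\left(-1 + 12 \left(1 + 12\right)\right) + \left(-99 + 174\right)} = \frac{1}{\left(-1 + 12 \cdot 13\right) + 75} = \frac{1}{\left(-1 + 156\right) + 75} = \frac{1}{155 + 75} = \frac{1}{230}$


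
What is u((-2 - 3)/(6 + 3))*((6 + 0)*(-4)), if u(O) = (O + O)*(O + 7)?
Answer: 4640/27 ≈ 171.85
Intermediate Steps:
u(O) = 2*O*(7 + O) (u(O) = (2*O)*(7 + O) = 2*O*(7 + O))
u((-2 - 3)/(6 + 3))*((6 + 0)*(-4)) = (2*((-2 - 3)/(6 + 3))*(7 + (-2 - 3)/(6 + 3)))*((6 + 0)*(-4)) = (2*(-5/9)*(7 - 5/9))*(6*(-4)) = (2*(-5*1/9)*(7 - 5*1/9))*(-24) = (2*(-5/9)*(7 - 5/9))*(-24) = (2*(-5/9)*(58/9))*(-24) = -580/81*(-24) = 4640/27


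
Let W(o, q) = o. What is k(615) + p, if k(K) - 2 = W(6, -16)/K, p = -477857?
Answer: -97960273/205 ≈ -4.7786e+5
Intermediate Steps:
k(K) = 2 + 6/K
k(615) + p = (2 + 6/615) - 477857 = (2 + 6*(1/615)) - 477857 = (2 + 2/205) - 477857 = 412/205 - 477857 = -97960273/205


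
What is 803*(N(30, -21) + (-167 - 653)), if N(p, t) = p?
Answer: -634370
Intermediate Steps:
803*(N(30, -21) + (-167 - 653)) = 803*(30 + (-167 - 653)) = 803*(30 - 820) = 803*(-790) = -634370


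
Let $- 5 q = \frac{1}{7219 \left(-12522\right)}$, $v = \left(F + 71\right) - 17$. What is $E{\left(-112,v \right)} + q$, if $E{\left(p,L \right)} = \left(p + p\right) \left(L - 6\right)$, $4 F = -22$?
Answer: $- \frac{4302864736799}{451981590} \approx -9520.0$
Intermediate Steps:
$F = - \frac{11}{2}$ ($F = \frac{1}{4} \left(-22\right) = - \frac{11}{2} \approx -5.5$)
$v = \frac{97}{2}$ ($v = \left(- \frac{11}{2} + 71\right) - 17 = \frac{131}{2} - 17 = \frac{97}{2} \approx 48.5$)
$E{\left(p,L \right)} = 2 p \left(-6 + L\right)$
$q = \frac{1}{451981590}$ ($q = - \frac{\frac{1}{7219} \frac{1}{-12522}}{5} = - \frac{\frac{1}{7219} \left(- \frac{1}{12522}\right)}{5} = \left(- \frac{1}{5}\right) \left(- \frac{1}{90396318}\right) = \frac{1}{451981590} \approx 2.2125 \cdot 10^{-9}$)
$E{\left(-112,v \right)} + q = 2 \left(-112\right) \left(-6 + \frac{97}{2}\right) + \frac{1}{451981590} = 2 \left(-112\right) \frac{85}{2} + \frac{1}{451981590} = -9520 + \frac{1}{451981590} = - \frac{4302864736799}{451981590}$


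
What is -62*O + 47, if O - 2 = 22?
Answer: -1441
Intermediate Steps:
O = 24 (O = 2 + 22 = 24)
-62*O + 47 = -62*24 + 47 = -1488 + 47 = -1441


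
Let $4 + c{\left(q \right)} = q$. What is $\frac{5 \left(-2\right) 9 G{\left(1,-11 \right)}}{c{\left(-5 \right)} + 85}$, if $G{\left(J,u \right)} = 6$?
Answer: $- \frac{135}{19} \approx -7.1053$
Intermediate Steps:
$c{\left(q \right)} = -4 + q$
$\frac{5 \left(-2\right) 9 G{\left(1,-11 \right)}}{c{\left(-5 \right)} + 85} = \frac{5 \left(-2\right) 9 \cdot 6}{\left(-4 - 5\right) + 85} = \frac{\left(-10\right) 9 \cdot 6}{-9 + 85} = \frac{\left(-90\right) 6}{76} = \left(-540\right) \frac{1}{76} = - \frac{135}{19}$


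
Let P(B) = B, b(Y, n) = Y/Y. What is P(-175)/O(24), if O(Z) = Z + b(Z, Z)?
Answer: -7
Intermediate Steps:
b(Y, n) = 1
O(Z) = 1 + Z (O(Z) = Z + 1 = 1 + Z)
P(-175)/O(24) = -175/(1 + 24) = -175/25 = -175*1/25 = -7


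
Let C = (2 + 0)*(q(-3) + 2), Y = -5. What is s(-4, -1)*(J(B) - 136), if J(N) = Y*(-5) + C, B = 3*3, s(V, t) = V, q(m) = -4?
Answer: 460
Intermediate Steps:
B = 9
C = -4 (C = (2 + 0)*(-4 + 2) = 2*(-2) = -4)
J(N) = 21 (J(N) = -5*(-5) - 4 = 25 - 4 = 21)
s(-4, -1)*(J(B) - 136) = -4*(21 - 136) = -4*(-115) = 460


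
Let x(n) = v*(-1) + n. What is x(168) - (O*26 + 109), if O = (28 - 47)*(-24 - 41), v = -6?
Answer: -32045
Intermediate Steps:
x(n) = 6 + n (x(n) = -6*(-1) + n = 6 + n)
O = 1235 (O = -19*(-65) = 1235)
x(168) - (O*26 + 109) = (6 + 168) - (1235*26 + 109) = 174 - (32110 + 109) = 174 - 1*32219 = 174 - 32219 = -32045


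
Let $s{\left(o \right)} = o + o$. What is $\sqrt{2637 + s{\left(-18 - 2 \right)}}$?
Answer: $7 \sqrt{53} \approx 50.961$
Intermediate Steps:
$s{\left(o \right)} = 2 o$
$\sqrt{2637 + s{\left(-18 - 2 \right)}} = \sqrt{2637 + 2 \left(-18 - 2\right)} = \sqrt{2637 + 2 \left(-20\right)} = \sqrt{2637 - 40} = \sqrt{2597} = 7 \sqrt{53}$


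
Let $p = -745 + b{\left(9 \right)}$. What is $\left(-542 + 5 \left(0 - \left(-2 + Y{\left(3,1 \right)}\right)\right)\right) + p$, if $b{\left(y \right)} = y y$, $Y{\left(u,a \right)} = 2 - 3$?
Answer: $-1191$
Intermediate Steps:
$Y{\left(u,a \right)} = -1$
$b{\left(y \right)} = y^{2}$
$p = -664$ ($p = -745 + 9^{2} = -745 + 81 = -664$)
$\left(-542 + 5 \left(0 - \left(-2 + Y{\left(3,1 \right)}\right)\right)\right) + p = \left(-542 + 5 \left(0 + \left(2 - -1\right)\right)\right) - 664 = \left(-542 + 5 \left(0 + \left(2 + 1\right)\right)\right) - 664 = \left(-542 + 5 \left(0 + 3\right)\right) - 664 = \left(-542 + 5 \cdot 3\right) - 664 = \left(-542 + 15\right) - 664 = -527 - 664 = -1191$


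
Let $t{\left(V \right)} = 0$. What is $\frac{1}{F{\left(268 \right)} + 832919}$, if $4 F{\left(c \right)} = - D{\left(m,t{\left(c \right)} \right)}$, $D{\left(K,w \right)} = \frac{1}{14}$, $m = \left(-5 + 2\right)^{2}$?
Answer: $\frac{56}{46643463} \approx 1.2006 \cdot 10^{-6}$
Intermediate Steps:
$m = 9$ ($m = \left(-3\right)^{2} = 9$)
$D{\left(K,w \right)} = \frac{1}{14}$
$F{\left(c \right)} = - \frac{1}{56}$ ($F{\left(c \right)} = \frac{\left(-1\right) \frac{1}{14}}{4} = \frac{1}{4} \left(- \frac{1}{14}\right) = - \frac{1}{56}$)
$\frac{1}{F{\left(268 \right)} + 832919} = \frac{1}{- \frac{1}{56} + 832919} = \frac{1}{\frac{46643463}{56}} = \frac{56}{46643463}$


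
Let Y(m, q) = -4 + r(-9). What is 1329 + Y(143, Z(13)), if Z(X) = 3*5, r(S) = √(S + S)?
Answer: 1325 + 3*I*√2 ≈ 1325.0 + 4.2426*I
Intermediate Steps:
r(S) = √2*√S (r(S) = √(2*S) = √2*√S)
Z(X) = 15
Y(m, q) = -4 + 3*I*√2 (Y(m, q) = -4 + √2*√(-9) = -4 + √2*(3*I) = -4 + 3*I*√2)
1329 + Y(143, Z(13)) = 1329 + (-4 + 3*I*√2) = 1325 + 3*I*√2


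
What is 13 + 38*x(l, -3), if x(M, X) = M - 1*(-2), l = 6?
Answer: 317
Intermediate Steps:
x(M, X) = 2 + M (x(M, X) = M + 2 = 2 + M)
13 + 38*x(l, -3) = 13 + 38*(2 + 6) = 13 + 38*8 = 13 + 304 = 317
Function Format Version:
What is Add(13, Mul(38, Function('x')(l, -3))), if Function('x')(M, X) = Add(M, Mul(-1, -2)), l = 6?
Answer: 317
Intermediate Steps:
Function('x')(M, X) = Add(2, M) (Function('x')(M, X) = Add(M, 2) = Add(2, M))
Add(13, Mul(38, Function('x')(l, -3))) = Add(13, Mul(38, Add(2, 6))) = Add(13, Mul(38, 8)) = Add(13, 304) = 317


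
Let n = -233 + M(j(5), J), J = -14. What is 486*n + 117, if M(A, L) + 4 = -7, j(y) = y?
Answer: -118467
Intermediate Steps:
M(A, L) = -11 (M(A, L) = -4 - 7 = -11)
n = -244 (n = -233 - 11 = -244)
486*n + 117 = 486*(-244) + 117 = -118584 + 117 = -118467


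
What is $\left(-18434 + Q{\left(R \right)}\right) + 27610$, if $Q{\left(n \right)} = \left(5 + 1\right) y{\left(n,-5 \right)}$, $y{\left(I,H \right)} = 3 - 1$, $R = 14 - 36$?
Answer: $9188$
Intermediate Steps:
$R = -22$
$y{\left(I,H \right)} = 2$
$Q{\left(n \right)} = 12$ ($Q{\left(n \right)} = \left(5 + 1\right) 2 = 6 \cdot 2 = 12$)
$\left(-18434 + Q{\left(R \right)}\right) + 27610 = \left(-18434 + 12\right) + 27610 = -18422 + 27610 = 9188$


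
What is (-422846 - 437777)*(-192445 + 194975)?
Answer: -2177376190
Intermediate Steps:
(-422846 - 437777)*(-192445 + 194975) = -860623*2530 = -2177376190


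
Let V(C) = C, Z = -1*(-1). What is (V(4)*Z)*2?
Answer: 8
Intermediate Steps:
Z = 1
(V(4)*Z)*2 = (4*1)*2 = 4*2 = 8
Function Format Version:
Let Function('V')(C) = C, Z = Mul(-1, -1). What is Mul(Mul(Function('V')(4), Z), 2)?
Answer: 8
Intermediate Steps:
Z = 1
Mul(Mul(Function('V')(4), Z), 2) = Mul(Mul(4, 1), 2) = Mul(4, 2) = 8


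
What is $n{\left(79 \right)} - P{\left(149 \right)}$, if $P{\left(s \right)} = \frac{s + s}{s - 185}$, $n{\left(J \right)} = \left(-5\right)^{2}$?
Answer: $\frac{599}{18} \approx 33.278$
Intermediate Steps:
$n{\left(J \right)} = 25$
$P{\left(s \right)} = \frac{2 s}{-185 + s}$
$n{\left(79 \right)} - P{\left(149 \right)} = 25 - 2 \cdot 149 \frac{1}{-185 + 149} = 25 - 2 \cdot 149 \frac{1}{-36} = 25 - 2 \cdot 149 \left(- \frac{1}{36}\right) = 25 - - \frac{149}{18} = 25 + \frac{149}{18} = \frac{599}{18}$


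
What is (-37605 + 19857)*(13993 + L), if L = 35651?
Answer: -881081712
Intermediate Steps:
(-37605 + 19857)*(13993 + L) = (-37605 + 19857)*(13993 + 35651) = -17748*49644 = -881081712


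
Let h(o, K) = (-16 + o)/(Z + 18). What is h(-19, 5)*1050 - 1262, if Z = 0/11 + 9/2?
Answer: -8686/3 ≈ -2895.3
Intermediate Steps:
Z = 9/2 (Z = 0*(1/11) + 9*(1/2) = 0 + 9/2 = 9/2 ≈ 4.5000)
h(o, K) = -32/45 + 2*o/45 (h(o, K) = (-16 + o)/(9/2 + 18) = (-16 + o)/(45/2) = (-16 + o)*(2/45) = -32/45 + 2*o/45)
h(-19, 5)*1050 - 1262 = (-32/45 + (2/45)*(-19))*1050 - 1262 = (-32/45 - 38/45)*1050 - 1262 = -14/9*1050 - 1262 = -4900/3 - 1262 = -8686/3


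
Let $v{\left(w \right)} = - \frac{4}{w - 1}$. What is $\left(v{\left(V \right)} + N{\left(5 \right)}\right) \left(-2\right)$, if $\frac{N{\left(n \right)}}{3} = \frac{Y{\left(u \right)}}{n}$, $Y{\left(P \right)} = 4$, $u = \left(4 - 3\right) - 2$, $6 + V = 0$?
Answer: $- \frac{208}{35} \approx -5.9429$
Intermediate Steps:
$V = -6$ ($V = -6 + 0 = -6$)
$u = -1$ ($u = 1 - 2 = -1$)
$v{\left(w \right)} = - \frac{4}{-1 + w}$
$N{\left(n \right)} = \frac{12}{n}$ ($N{\left(n \right)} = 3 \frac{4}{n} = \frac{12}{n}$)
$\left(v{\left(V \right)} + N{\left(5 \right)}\right) \left(-2\right) = \left(- \frac{4}{-1 - 6} + \frac{12}{5}\right) \left(-2\right) = \left(- \frac{4}{-7} + 12 \cdot \frac{1}{5}\right) \left(-2\right) = \left(\left(-4\right) \left(- \frac{1}{7}\right) + \frac{12}{5}\right) \left(-2\right) = \left(\frac{4}{7} + \frac{12}{5}\right) \left(-2\right) = \frac{104}{35} \left(-2\right) = - \frac{208}{35}$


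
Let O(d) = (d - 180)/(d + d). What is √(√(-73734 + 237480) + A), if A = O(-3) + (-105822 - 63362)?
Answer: √(-676614 + 12*√18194)/2 ≈ 410.79*I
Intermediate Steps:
O(d) = (-180 + d)/(2*d) (O(d) = (-180 + d)/((2*d)) = (-180 + d)*(1/(2*d)) = (-180 + d)/(2*d))
A = -338307/2 (A = (½)*(-180 - 3)/(-3) + (-105822 - 63362) = (½)*(-⅓)*(-183) - 169184 = 61/2 - 169184 = -338307/2 ≈ -1.6915e+5)
√(√(-73734 + 237480) + A) = √(√(-73734 + 237480) - 338307/2) = √(√163746 - 338307/2) = √(3*√18194 - 338307/2) = √(-338307/2 + 3*√18194)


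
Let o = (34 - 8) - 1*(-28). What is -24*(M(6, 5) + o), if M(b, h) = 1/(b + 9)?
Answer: -6488/5 ≈ -1297.6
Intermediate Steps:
o = 54 (o = 26 + 28 = 54)
M(b, h) = 1/(9 + b)
-24*(M(6, 5) + o) = -24*(1/(9 + 6) + 54) = -24*(1/15 + 54) = -24*811/15 = -6488/5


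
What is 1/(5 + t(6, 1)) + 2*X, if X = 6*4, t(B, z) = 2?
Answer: 337/7 ≈ 48.143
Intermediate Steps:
X = 24
1/(5 + t(6, 1)) + 2*X = 1/(5 + 2) + 2*24 = 1/7 + 48 = 337/7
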